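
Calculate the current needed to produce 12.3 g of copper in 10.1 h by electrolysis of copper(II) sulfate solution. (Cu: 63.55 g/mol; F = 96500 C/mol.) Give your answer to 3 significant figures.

n(Cu) = 12.3 / 63.55 = 0.1935 mol
Cu²⁺ + 2e⁻ → Cu, so n(e⁻) = 2 × 0.1935 = 0.3870 mol
Q = 0.3870 × 96500 = 37350 C
I = Q / t = 37350 / 36360 s = 1.03 A

1.03 A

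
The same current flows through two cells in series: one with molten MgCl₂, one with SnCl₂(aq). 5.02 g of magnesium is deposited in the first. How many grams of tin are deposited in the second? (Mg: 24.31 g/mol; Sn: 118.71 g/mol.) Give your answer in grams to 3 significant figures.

24.5 g

n(Mg) = 5.02 / 24.31 = 0.2065 mol
Mg²⁺ + 2e⁻ → Mg, so n(e⁻) = 2 × 0.2065 = 0.4130 mol
Since the cells are in series, n(e⁻) in the Sn cell is also 0.4130 mol.
Sn²⁺ + 2e⁻ → Sn, so n(Sn) = 0.4130 / 2 = 0.2065 mol
m(Sn) = 0.2065 × 118.71 = 24.5 g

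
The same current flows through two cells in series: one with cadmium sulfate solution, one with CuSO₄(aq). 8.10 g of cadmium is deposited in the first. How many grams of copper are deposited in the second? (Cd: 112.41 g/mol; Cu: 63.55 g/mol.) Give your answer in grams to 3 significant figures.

n(Cd) = 8.10 / 112.41 = 0.07206 mol
Cd²⁺ + 2e⁻ → Cd, so n(e⁻) = 2 × 0.07206 = 0.1441 mol
In series, the same 0.1441 mol of electrons flows through the second cell.
Cu²⁺ + 2e⁻ → Cu, so n(Cu) = 0.1441 / 2 = 0.07205 mol
m(Cu) = 0.07205 × 63.55 = 4.58 g

4.58 g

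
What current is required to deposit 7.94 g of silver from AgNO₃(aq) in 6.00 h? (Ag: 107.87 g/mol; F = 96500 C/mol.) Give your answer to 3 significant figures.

n(Ag) = 7.94 / 107.87 = 0.07361 mol
Ag⁺ + e⁻ → Ag, so n(e⁻) = 0.07361 mol
Q = 0.07361 × 96500 = 7103 C
I = Q / t = 7103 / 21600 s = 0.329 A

0.329 A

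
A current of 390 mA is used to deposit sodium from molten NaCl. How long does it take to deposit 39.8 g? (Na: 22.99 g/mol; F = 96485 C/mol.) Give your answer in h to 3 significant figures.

119 h

n(Na) = 39.8 / 22.99 = 1.731 mol
Na⁺ + e⁻ → Na, so n(e⁻) = 1.731 mol
Q = 1.731 × 96485 = 1.670×10^5 C
t = Q / I = 1.670×10^5 / 0.390 = 4.282×10^5 s = 119 h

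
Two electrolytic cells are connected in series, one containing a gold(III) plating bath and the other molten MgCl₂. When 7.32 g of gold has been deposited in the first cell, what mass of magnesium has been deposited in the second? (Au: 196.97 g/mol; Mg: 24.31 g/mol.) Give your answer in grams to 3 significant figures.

n(Au) = 7.32 / 196.97 = 0.03716 mol
Au³⁺ + 3e⁻ → Au, so n(e⁻) = 3 × 0.03716 = 0.1115 mol
Same current for the same time ⇒ same n(e⁻) = 0.1115 mol in both cells.
Mg²⁺ + 2e⁻ → Mg, so n(Mg) = 0.1115 / 2 = 0.05575 mol
m(Mg) = 0.05575 × 24.31 = 1.36 g

1.36 g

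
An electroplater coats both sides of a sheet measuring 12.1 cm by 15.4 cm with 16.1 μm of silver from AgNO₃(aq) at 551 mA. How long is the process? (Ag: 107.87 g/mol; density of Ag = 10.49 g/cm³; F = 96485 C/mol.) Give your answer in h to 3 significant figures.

Plated area = 2 × 12.1 × 15.4 = 372.7 cm²
Volume = 372.7 × 16.1×10⁻⁴ cm = 0.6000 cm³
m(Ag) = 0.6000 × 10.49 = 6.294 g
n(Ag) = 6.294 / 107.87 = 0.05835 mol; n(e⁻) = 0.05835 mol
Q = 0.05835 × 96485 = 5630 C
t = 5630 / 0.551 = 10220 s = 2.84 h

2.84 h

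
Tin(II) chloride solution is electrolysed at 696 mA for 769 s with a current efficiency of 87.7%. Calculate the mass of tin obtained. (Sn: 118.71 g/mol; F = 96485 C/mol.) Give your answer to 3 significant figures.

0.289 g

Q = 0.696 × 769 = 535.2 C
n(e⁻) = 535.2 / 96485 = 0.005547 mol
Sn²⁺ + 2e⁻ → Sn, so theoretical m(Sn) = 0.002774 × 118.71 = 0.3293 g
Actual mass = 87.7% × 0.3293 = 0.289 g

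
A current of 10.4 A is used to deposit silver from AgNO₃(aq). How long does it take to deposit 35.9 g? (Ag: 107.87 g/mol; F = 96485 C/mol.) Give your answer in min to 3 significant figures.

n(Ag) = 35.9 / 107.87 = 0.3328 mol
Ag⁺ + e⁻ → Ag, so n(e⁻) = 0.3328 mol
Q = 0.3328 × 96485 = 32110 C
t = Q / I = 32110 / 10.4 = 3088 s = 51.5 min

51.5 min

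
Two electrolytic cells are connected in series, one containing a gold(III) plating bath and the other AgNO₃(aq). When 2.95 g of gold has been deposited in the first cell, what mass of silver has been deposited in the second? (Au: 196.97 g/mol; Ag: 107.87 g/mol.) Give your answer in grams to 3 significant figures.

4.85 g

n(Au) = 2.95 / 196.97 = 0.01498 mol
Au³⁺ + 3e⁻ → Au, so n(e⁻) = 3 × 0.01498 = 0.04494 mol
Since the cells are in series, n(e⁻) in the Ag cell is also 0.04494 mol.
Ag⁺ + e⁻ → Ag, so n(Ag) = 0.04494 mol
m(Ag) = 0.04494 × 107.87 = 4.85 g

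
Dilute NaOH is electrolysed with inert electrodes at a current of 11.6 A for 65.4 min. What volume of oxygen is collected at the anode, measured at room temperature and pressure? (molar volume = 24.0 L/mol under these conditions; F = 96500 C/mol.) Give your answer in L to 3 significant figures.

2.83 L

Q = It = 11.6 × 3924 = 45520 C
n(e⁻) = 45520 / 96500 = 0.4717 mol
2H₂O → O₂ + 4H⁺ + 4e⁻, so n(O₂) = 0.4717 / 4 = 0.1179 mol
V = 0.1179 × 24.0 = 2.830 L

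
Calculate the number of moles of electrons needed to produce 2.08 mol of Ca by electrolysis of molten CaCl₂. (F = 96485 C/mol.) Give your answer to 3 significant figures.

Ca²⁺ + 2e⁻ → Ca, so n(e⁻) = 2 × 2.08 = 4.160 mol

4.16 mol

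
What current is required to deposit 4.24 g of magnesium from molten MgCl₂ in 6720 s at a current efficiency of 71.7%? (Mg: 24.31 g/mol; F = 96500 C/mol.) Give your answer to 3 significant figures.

6.99 A

n(Mg) = 4.24 / 24.31 = 0.1744 mol
Mg²⁺ + 2e⁻ → Mg, so n(e⁻) = 2 × 0.1744 = 0.3488 mol
Q = 0.3488 × 96500 / 0.717 = 46940 C
I = Q / t = 46940 / 6720 s = 6.99 A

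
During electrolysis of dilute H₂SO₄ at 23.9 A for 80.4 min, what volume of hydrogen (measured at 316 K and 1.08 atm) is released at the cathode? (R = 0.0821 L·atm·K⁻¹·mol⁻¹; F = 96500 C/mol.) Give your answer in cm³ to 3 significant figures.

14400 cm³

Charge passed = 23.9 × 4824 = 1.153×10^5 C
n(e⁻) = Q/F = 1.153×10^5/96500 = 1.195 mol
2H⁺ + 2e⁻ → H₂, so n(H₂) = 1.195 / 2 = 0.5975 mol
V = nRT/P = 0.5975 × 0.0821 × 316 / 1.08 = 14.35 L
= 14400 cm³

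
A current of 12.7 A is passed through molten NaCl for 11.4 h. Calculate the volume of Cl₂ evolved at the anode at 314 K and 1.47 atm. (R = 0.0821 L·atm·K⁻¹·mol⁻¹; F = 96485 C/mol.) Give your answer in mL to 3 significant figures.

47400 mL

Charge passed = 12.7 × 41040 = 5.212×10^5 C
n(e⁻) = Q/F = 5.212×10^5/96485 = 5.402 mol
2Cl⁻ → Cl₂ + 2e⁻, so n(Cl₂) = 5.402 / 2 = 2.701 mol
V = nRT/P = 2.701 × 0.0821 × 314 / 1.47 = 47.37 L
= 47400 mL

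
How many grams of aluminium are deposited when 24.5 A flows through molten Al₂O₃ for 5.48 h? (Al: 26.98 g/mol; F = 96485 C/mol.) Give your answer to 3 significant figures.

Charge passed = 24.5 × 19728 = 4.833×10^5 C
n(e⁻) = 4.833×10^5 / 96485 = 5.009 mol
Al³⁺ + 3e⁻ → Al, so n(Al) = 5.009 / 3 = 1.670 mol
m = 1.670 × 26.98 = 45.1 g

45.1 g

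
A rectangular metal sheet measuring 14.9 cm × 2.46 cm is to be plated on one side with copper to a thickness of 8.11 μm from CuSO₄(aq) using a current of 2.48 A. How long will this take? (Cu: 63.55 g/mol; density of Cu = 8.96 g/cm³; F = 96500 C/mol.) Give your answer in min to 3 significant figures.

5.44 min

Plated area = 14.9 × 2.46 = 36.65 cm²
Volume = 36.65 × 8.11×10⁻⁴ cm = 0.02972 cm³
m(Cu) = 0.02972 × 8.96 = 0.2663 g
n(Cu) = 0.2663 / 63.55 = 0.004190 mol; n(e⁻) = 2 × 0.004190 = 0.008380 mol
Q = 0.008380 × 96500 = 808.7 C
t = 808.7 / 2.48 = 326.1 s = 5.44 min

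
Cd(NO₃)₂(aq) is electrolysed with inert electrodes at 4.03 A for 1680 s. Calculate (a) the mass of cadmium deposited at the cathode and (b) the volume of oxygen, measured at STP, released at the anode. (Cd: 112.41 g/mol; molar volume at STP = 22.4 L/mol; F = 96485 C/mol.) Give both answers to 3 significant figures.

3.94 g Cd; 0.393 L O₂

Q = 4.03 × 1680 = 6770 C; n(e⁻) = 6770 / 96485 = 0.07017 mol
Cathode: Cd²⁺ + 2e⁻ → Cd → n(Cd) = 0.07017/2 = 0.03509 mol → 3.94 g
Anode: 2H₂O → O₂ + 4H⁺ + 4e⁻ → n(O₂) = 0.07017/4 = 0.01754 mol → 0.393 L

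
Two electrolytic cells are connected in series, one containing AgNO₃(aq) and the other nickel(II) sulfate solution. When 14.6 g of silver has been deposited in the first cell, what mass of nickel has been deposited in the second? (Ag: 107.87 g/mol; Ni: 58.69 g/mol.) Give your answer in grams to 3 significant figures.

3.97 g

n(Ag) = 14.6 / 107.87 = 0.1353 mol
Ag⁺ + e⁻ → Ag, so n(e⁻) = 0.1353 mol
Since the cells are in series, n(e⁻) in the Ni cell is also 0.1353 mol.
Ni²⁺ + 2e⁻ → Ni, so n(Ni) = 0.1353 / 2 = 0.06765 mol
m(Ni) = 0.06765 × 58.69 = 3.97 g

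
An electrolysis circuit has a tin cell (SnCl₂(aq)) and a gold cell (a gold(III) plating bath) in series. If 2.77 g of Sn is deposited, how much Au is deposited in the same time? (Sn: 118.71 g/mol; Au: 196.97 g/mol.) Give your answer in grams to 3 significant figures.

n(Sn) = 2.77 / 118.71 = 0.02333 mol
Sn²⁺ + 2e⁻ → Sn, so n(e⁻) = 2 × 0.02333 = 0.04666 mol
Same current for the same time ⇒ same n(e⁻) = 0.04666 mol in both cells.
Au³⁺ + 3e⁻ → Au, so n(Au) = 0.04666 / 3 = 0.01555 mol
m(Au) = 0.01555 × 196.97 = 3.06 g

3.06 g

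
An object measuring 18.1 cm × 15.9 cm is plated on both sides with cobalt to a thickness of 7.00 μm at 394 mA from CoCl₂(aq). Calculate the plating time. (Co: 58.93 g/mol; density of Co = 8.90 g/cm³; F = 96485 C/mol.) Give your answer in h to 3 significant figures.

8.28 h

Plated area = 2 × 18.1 × 15.9 = 575.6 cm²
Volume = 575.6 × 7.00×10⁻⁴ cm = 0.4029 cm³
m(Co) = 0.4029 × 8.90 = 3.586 g
n(Co) = 3.586 / 58.93 = 0.06085 mol; n(e⁻) = 2 × 0.06085 = 0.1217 mol
Q = 0.1217 × 96485 = 11740 C
t = 11740 / 0.394 = 29800 s = 8.28 h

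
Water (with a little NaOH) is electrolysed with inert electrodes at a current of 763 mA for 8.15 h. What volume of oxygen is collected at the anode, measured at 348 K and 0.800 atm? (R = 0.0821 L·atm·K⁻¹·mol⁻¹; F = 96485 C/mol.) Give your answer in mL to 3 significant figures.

2070 mL

Q = It = 0.763 × 29340 = 22390 C
Moles of electrons = 22390 / 96485 = 0.2321 mol
2H₂O → O₂ + 4H⁺ + 4e⁻, so n(O₂) = 0.2321 / 4 = 0.05803 mol
V = nRT/P = 0.05803 × 0.0821 × 348 / 0.800 = 2.072 L
= 2070 mL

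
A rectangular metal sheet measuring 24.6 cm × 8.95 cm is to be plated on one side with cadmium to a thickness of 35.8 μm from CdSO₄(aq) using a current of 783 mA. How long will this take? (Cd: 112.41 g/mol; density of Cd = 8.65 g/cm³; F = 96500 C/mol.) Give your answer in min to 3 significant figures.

Plated area = 24.6 × 8.95 = 220.2 cm²
Volume = 220.2 × 35.8×10⁻⁴ cm = 0.7883 cm³
m(Cd) = 0.7883 × 8.65 = 6.819 g
n(Cd) = 6.819 / 112.41 = 0.06066 mol; n(e⁻) = 2 × 0.06066 = 0.1213 mol
Q = 0.1213 × 96500 = 11710 C
t = 11710 / 0.783 = 14960 s = 249 min

249 min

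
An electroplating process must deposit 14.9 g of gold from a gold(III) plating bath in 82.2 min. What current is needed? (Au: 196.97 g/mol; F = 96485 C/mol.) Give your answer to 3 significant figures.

4.44 A

n(Au) = 14.9 / 196.97 = 0.07565 mol
Au³⁺ + 3e⁻ → Au, so n(e⁻) = 3 × 0.07565 = 0.2270 mol
Q = 0.2270 × 96485 = 21900 C
I = Q / t = 21900 / 4932 s = 4.44 A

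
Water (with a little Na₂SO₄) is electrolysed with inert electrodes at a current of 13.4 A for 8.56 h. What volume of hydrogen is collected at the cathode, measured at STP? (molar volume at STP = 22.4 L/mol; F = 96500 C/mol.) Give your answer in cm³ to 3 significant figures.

Q = It = 13.4 × 30816 = 4.129×10^5 C
n(e⁻) = Q/F = 4.129×10^5/96500 = 4.279 mol
2H⁺ + 2e⁻ → H₂, so n(H₂) = 4.279 / 2 = 2.140 mol
V = 2.140 × 22.4 = 47.94 L
= 47900 cm³

47900 cm³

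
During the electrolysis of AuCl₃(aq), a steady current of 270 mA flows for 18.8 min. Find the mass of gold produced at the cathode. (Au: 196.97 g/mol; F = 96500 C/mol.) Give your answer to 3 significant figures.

0.207 g

Charge passed = 0.270 × 1128 = 304.6 C
Moles of electrons = 304.6 / 96500 = 0.003156 mol
Au³⁺ + 3e⁻ → Au, so n(Au) = 0.003156 / 3 = 0.001052 mol
m = 0.001052 × 196.97 = 0.207 g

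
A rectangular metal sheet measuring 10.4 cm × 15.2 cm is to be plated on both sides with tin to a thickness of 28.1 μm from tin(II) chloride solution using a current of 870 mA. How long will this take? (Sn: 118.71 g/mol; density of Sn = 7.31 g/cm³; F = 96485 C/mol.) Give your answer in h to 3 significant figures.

Plated area = 2 × 10.4 × 15.2 = 316.2 cm²
Volume = 316.2 × 28.1×10⁻⁴ cm = 0.8885 cm³
m(Sn) = 0.8885 × 7.31 = 6.495 g
n(Sn) = 6.495 / 118.71 = 0.05471 mol; n(e⁻) = 2 × 0.05471 = 0.1094 mol
Q = 0.1094 × 96485 = 10560 C
t = 10560 / 0.870 = 12140 s = 3.37 h

3.37 h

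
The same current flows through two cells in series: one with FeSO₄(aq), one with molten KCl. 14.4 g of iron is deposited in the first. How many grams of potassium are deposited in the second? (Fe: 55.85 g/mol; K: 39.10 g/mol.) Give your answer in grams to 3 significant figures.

n(Fe) = 14.4 / 55.85 = 0.2578 mol
Fe²⁺ + 2e⁻ → Fe, so n(e⁻) = 2 × 0.2578 = 0.5156 mol
In series, the same 0.5156 mol of electrons flows through the second cell.
K⁺ + e⁻ → K, so n(K) = 0.5156 mol
m(K) = 0.5156 × 39.10 = 20.2 g

20.2 g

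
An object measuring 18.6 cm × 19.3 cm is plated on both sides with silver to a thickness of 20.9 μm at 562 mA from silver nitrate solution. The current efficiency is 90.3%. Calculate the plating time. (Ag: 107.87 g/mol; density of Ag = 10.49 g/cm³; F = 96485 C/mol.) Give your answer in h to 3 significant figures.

7.71 h

Plated area = 2 × 18.6 × 19.3 = 718.0 cm²
Volume = 718.0 × 20.9×10⁻⁴ cm = 1.501 cm³
m(Ag) = 1.501 × 10.49 = 15.75 g
n(Ag) = 15.75 / 107.87 = 0.1460 mol; n(e⁻) = 0.1460 mol
Q = 0.1460 × 96485 / 0.903 = 15600 C
t = 15600 / 0.562 = 27760 s = 7.71 h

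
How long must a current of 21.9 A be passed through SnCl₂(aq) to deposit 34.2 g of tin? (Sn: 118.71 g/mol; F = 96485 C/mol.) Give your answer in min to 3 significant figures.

42.3 min

n(Sn) = 34.2 / 118.71 = 0.2881 mol
Sn²⁺ + 2e⁻ → Sn, so n(e⁻) = 2 × 0.2881 = 0.5762 mol
Q = 0.5762 × 96485 = 55590 C
t = Q / I = 55590 / 21.9 = 2538 s = 42.3 min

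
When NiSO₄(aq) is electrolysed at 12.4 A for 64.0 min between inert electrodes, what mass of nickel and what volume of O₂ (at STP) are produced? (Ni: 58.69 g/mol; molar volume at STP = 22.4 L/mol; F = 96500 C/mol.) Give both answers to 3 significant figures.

Q = 12.4 × 3840 = 47620 C; n(e⁻) = 47620 / 96500 = 0.4935 mol
Cathode: Ni²⁺ + 2e⁻ → Ni → n(Ni) = 0.4935/2 = 0.2468 mol → 14.5 g
Anode: 2H₂O → O₂ + 4H⁺ + 4e⁻ → n(O₂) = 0.4935/4 = 0.1234 mol → 2.76 L

14.5 g Ni; 2.76 L O₂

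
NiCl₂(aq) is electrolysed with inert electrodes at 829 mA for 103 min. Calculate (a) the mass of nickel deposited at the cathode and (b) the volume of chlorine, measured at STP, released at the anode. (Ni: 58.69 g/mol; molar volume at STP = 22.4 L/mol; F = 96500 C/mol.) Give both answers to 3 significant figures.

1.56 g Ni; 0.595 L Cl₂

Q = 0.829 × 6180 = 5123 C; n(e⁻) = 5123 / 96500 = 0.05309 mol
Cathode: Ni²⁺ + 2e⁻ → Ni → n(Ni) = 0.05309/2 = 0.02655 mol → 1.56 g
Anode: 2Cl⁻ → Cl₂ + 2e⁻ → n(Cl₂) = 0.05309/2 = 0.02655 mol → 0.595 L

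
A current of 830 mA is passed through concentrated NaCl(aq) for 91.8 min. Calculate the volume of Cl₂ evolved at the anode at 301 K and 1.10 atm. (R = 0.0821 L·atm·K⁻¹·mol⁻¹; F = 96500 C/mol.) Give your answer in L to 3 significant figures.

Charge passed = 0.830 × 5508 = 4572 C
Moles of electrons = 4572 / 96500 = 0.04738 mol
2Cl⁻ → Cl₂ + 2e⁻, so n(Cl₂) = 0.04738 / 2 = 0.02369 mol
V = nRT/P = 0.02369 × 0.0821 × 301 / 1.10 = 0.5322 L

0.532 L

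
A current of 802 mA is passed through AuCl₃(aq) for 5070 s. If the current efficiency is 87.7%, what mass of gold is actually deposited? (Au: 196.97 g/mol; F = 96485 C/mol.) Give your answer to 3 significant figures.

Q = 0.802 × 5070 = 4066 C
n(e⁻) = 4066 / 96485 = 0.04214 mol
Au³⁺ + 3e⁻ → Au, so theoretical m(Au) = 0.01405 × 196.97 = 2.767 g
Actual mass = 87.7% × 2.767 = 2.43 g

2.43 g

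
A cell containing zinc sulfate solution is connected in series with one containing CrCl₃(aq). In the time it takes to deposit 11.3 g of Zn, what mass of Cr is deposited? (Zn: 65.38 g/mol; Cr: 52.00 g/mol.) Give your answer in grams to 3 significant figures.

5.99 g

n(Zn) = 11.3 / 65.38 = 0.1728 mol
Zn²⁺ + 2e⁻ → Zn, so n(e⁻) = 2 × 0.1728 = 0.3456 mol
In series, the same 0.3456 mol of electrons flows through the second cell.
Cr³⁺ + 3e⁻ → Cr, so n(Cr) = 0.3456 / 3 = 0.1152 mol
m(Cr) = 0.1152 × 52.00 = 5.99 g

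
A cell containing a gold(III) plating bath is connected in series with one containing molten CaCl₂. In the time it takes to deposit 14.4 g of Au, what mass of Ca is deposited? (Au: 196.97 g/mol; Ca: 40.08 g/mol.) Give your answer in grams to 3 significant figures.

n(Au) = 14.4 / 196.97 = 0.07311 mol
Au³⁺ + 3e⁻ → Au, so n(e⁻) = 3 × 0.07311 = 0.2193 mol
In series, the same 0.2193 mol of electrons flows through the second cell.
Ca²⁺ + 2e⁻ → Ca, so n(Ca) = 0.2193 / 2 = 0.1097 mol
m(Ca) = 0.1097 × 40.08 = 4.40 g

4.40 g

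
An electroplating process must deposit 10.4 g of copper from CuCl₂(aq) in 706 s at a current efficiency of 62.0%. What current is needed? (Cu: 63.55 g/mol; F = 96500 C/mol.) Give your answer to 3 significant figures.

n(Cu) = 10.4 / 63.55 = 0.1637 mol
Cu²⁺ + 2e⁻ → Cu, so n(e⁻) = 2 × 0.1637 = 0.3274 mol
Q = 0.3274 × 96500 / 0.620 = 50960 C
I = Q / t = 50960 / 706 s = 72.2 A

72.2 A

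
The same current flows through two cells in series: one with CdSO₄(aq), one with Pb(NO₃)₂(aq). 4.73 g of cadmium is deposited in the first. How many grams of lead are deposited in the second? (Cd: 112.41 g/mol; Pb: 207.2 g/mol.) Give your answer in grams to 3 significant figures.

8.72 g

n(Cd) = 4.73 / 112.41 = 0.04208 mol
Cd²⁺ + 2e⁻ → Cd, so n(e⁻) = 2 × 0.04208 = 0.08416 mol
Since the cells are in series, n(e⁻) in the Pb cell is also 0.08416 mol.
Pb²⁺ + 2e⁻ → Pb, so n(Pb) = 0.08416 / 2 = 0.04208 mol
m(Pb) = 0.04208 × 207.2 = 8.72 g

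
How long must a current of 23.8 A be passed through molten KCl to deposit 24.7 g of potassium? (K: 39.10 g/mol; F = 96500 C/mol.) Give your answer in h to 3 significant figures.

n(K) = 24.7 / 39.10 = 0.6317 mol
K⁺ + e⁻ → K, so n(e⁻) = 0.6317 mol
Q = 0.6317 × 96500 = 60960 C
t = Q / I = 60960 / 23.8 = 2561 s = 0.711 h

0.711 h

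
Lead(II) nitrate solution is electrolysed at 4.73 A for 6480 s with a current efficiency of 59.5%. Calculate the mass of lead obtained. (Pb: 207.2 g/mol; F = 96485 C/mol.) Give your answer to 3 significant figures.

Q = 4.73 × 6480 = 30650 C
n(e⁻) = 30650 / 96485 = 0.3177 mol
Pb²⁺ + 2e⁻ → Pb, so theoretical m(Pb) = 0.1589 × 207.2 = 32.92 g
Actual mass = 59.5% × 32.92 = 19.6 g

19.6 g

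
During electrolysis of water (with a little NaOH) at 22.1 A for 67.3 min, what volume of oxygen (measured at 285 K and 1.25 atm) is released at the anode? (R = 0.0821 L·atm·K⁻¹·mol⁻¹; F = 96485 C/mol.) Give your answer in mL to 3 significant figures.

4330 mL

Q = 22.1 A × 4038 s = 89240 C
n(e⁻) = Q/F = 89240/96485 = 0.9249 mol
2H₂O → O₂ + 4H⁺ + 4e⁻, so n(O₂) = 0.9249 / 4 = 0.2312 mol
V = nRT/P = 0.2312 × 0.0821 × 285 / 1.25 = 4.328 L
= 4330 mL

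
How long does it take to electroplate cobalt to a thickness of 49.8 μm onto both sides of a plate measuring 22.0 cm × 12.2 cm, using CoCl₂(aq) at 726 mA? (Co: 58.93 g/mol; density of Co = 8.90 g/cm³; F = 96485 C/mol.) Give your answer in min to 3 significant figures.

Plated area = 2 × 22.0 × 12.2 = 536.8 cm²
Volume = 536.8 × 49.8×10⁻⁴ cm = 2.673 cm³
m(Co) = 2.673 × 8.90 = 23.79 g
n(Co) = 23.79 / 58.93 = 0.4037 mol; n(e⁻) = 2 × 0.4037 = 0.8074 mol
Q = 0.8074 × 96485 = 77900 C
t = 77900 / 0.726 = 1.073×10^5 s = 1790 min

1790 min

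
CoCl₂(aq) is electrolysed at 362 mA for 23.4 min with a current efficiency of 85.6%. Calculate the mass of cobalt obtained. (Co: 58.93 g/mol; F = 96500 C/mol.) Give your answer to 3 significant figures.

Q = 0.362 × 1404 = 508.2 C
n(e⁻) = 508.2 / 96500 = 0.005266 mol
Co²⁺ + 2e⁻ → Co, so theoretical m(Co) = 0.002633 × 58.93 = 0.1552 g
Actual mass = 85.6% × 0.1552 = 0.133 g

0.133 g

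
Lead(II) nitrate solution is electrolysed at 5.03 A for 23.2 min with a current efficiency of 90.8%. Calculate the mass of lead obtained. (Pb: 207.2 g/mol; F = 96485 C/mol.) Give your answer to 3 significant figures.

6.83 g

Q = 5.03 × 1392 = 7002 C
n(e⁻) = 7002 / 96485 = 0.07257 mol
Pb²⁺ + 2e⁻ → Pb, so theoretical m(Pb) = 0.03629 × 207.2 = 7.519 g
Actual mass = 90.8% × 7.519 = 6.83 g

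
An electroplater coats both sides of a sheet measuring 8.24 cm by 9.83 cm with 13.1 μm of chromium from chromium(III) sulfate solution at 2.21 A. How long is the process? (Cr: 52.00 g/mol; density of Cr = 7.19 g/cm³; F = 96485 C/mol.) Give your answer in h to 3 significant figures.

1.07 h

Plated area = 2 × 8.24 × 9.83 = 162.0 cm²
Volume = 162.0 × 13.1×10⁻⁴ cm = 0.2122 cm³
m(Cr) = 0.2122 × 7.19 = 1.526 g
n(Cr) = 1.526 / 52.00 = 0.02935 mol; n(e⁻) = 3 × 0.02935 = 0.08805 mol
Q = 0.08805 × 96485 = 8496 C
t = 8496 / 2.21 = 3844 s = 1.07 h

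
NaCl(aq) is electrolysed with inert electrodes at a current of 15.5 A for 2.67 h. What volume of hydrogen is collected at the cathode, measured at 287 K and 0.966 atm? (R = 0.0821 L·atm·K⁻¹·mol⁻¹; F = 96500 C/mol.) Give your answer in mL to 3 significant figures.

18800 mL

Charge passed = 15.5 × 9612 = 1.490×10^5 C
n(e⁻) = 1.490×10^5 / 96500 = 1.544 mol
2H⁺ + 2e⁻ → H₂, so n(H₂) = 1.544 / 2 = 0.7720 mol
V = nRT/P = 0.7720 × 0.0821 × 287 / 0.966 = 18.83 L
= 18800 mL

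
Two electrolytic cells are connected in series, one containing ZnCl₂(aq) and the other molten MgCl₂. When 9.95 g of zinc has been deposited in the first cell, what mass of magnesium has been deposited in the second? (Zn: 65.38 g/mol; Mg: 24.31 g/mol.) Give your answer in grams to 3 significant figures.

n(Zn) = 9.95 / 65.38 = 0.1522 mol
Zn²⁺ + 2e⁻ → Zn, so n(e⁻) = 2 × 0.1522 = 0.3044 mol
Same current for the same time ⇒ same n(e⁻) = 0.3044 mol in both cells.
Mg²⁺ + 2e⁻ → Mg, so n(Mg) = 0.3044 / 2 = 0.1522 mol
m(Mg) = 0.1522 × 24.31 = 3.70 g

3.70 g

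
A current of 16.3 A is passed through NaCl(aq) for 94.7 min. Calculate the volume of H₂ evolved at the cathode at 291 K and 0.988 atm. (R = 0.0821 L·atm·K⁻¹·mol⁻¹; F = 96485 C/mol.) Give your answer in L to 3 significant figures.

Q = 16.3 A × 5682 s = 92620 C
n(e⁻) = 92620 / 96485 = 0.9599 mol
2H⁺ + 2e⁻ → H₂, so n(H₂) = 0.9599 / 2 = 0.4800 mol
V = nRT/P = 0.4800 × 0.0821 × 291 / 0.988 = 11.61 L

11.6 L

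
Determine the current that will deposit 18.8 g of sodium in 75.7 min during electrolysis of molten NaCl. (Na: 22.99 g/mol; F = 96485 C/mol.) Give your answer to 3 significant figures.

n(Na) = 18.8 / 22.99 = 0.8177 mol
Na⁺ + e⁻ → Na, so n(e⁻) = 0.8177 mol
Q = 0.8177 × 96485 = 78900 C
I = Q / t = 78900 / 4542 s = 17.4 A

17.4 A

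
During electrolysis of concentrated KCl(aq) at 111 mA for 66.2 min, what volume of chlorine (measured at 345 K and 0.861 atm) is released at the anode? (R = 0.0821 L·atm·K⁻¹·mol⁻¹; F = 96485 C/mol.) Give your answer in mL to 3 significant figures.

Q = 0.111 A × 3972 s = 440.9 C
n(e⁻) = 440.9 / 96485 = 0.004570 mol
2Cl⁻ → Cl₂ + 2e⁻, so n(Cl₂) = 0.004570 / 2 = 0.002285 mol
V = nRT/P = 0.002285 × 0.0821 × 345 / 0.861 = 0.07517 L
= 75.2 mL

75.2 mL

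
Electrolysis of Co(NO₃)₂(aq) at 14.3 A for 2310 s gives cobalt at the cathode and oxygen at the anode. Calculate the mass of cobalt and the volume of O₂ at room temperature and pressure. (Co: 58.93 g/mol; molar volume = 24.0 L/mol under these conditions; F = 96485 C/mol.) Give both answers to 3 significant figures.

10.1 g Co; 2.05 L O₂

Q = 14.3 × 2310 = 33030 C; n(e⁻) = 33030 / 96485 = 0.3423 mol
Cathode: Co²⁺ + 2e⁻ → Co → n(Co) = 0.3423/2 = 0.1712 mol → 10.1 g
Anode: 2H₂O → O₂ + 4H⁺ + 4e⁻ → n(O₂) = 0.3423/4 = 0.08558 mol → 2.05 L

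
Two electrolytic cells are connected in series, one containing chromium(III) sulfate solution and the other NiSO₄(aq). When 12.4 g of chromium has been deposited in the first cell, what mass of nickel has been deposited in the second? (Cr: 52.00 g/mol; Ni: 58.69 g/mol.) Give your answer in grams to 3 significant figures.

n(Cr) = 12.4 / 52.00 = 0.2385 mol
Cr³⁺ + 3e⁻ → Cr, so n(e⁻) = 3 × 0.2385 = 0.7155 mol
In series, the same 0.7155 mol of electrons flows through the second cell.
Ni²⁺ + 2e⁻ → Ni, so n(Ni) = 0.7155 / 2 = 0.3578 mol
m(Ni) = 0.3578 × 58.69 = 21.0 g

21.0 g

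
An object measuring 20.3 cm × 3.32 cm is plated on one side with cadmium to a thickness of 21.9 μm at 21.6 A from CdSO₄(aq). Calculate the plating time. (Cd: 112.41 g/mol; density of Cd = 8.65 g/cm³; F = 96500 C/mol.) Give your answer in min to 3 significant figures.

1.69 min

Plated area = 20.3 × 3.32 = 67.40 cm²
Volume = 67.40 × 21.9×10⁻⁴ cm = 0.1476 cm³
m(Cd) = 0.1476 × 8.65 = 1.277 g
n(Cd) = 1.277 / 112.41 = 0.01136 mol; n(e⁻) = 2 × 0.01136 = 0.02272 mol
Q = 0.02272 × 96500 = 2192 C
t = 2192 / 21.6 = 101.5 s = 1.69 min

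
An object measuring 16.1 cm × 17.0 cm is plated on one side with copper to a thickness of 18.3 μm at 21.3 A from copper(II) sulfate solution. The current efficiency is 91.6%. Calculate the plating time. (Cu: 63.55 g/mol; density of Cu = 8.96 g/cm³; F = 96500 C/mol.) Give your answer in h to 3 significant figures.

0.194 h

Plated area = 16.1 × 17.0 = 273.7 cm²
Volume = 273.7 × 18.3×10⁻⁴ cm = 0.5009 cm³
m(Cu) = 0.5009 × 8.96 = 4.488 g
n(Cu) = 4.488 / 63.55 = 0.07062 mol; n(e⁻) = 2 × 0.07062 = 0.1412 mol
Q = 0.1412 × 96500 / 0.916 = 14880 C
t = 14880 / 21.3 = 698.6 s = 0.194 h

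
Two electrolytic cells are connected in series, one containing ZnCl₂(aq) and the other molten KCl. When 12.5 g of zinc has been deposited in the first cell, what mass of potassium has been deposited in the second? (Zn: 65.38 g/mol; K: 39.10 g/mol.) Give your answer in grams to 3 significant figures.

n(Zn) = 12.5 / 65.38 = 0.1912 mol
Zn²⁺ + 2e⁻ → Zn, so n(e⁻) = 2 × 0.1912 = 0.3824 mol
Since the cells are in series, n(e⁻) in the K cell is also 0.3824 mol.
K⁺ + e⁻ → K, so n(K) = 0.3824 mol
m(K) = 0.3824 × 39.10 = 15.0 g

15.0 g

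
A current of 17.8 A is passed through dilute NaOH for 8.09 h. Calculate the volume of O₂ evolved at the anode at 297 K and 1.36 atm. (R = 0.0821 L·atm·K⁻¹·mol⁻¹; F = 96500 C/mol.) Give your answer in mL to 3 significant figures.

24100 mL

Q = 17.8 A × 29124 s = 5.184×10^5 C
Moles of electrons = 5.184×10^5 / 96500 = 5.372 mol
2H₂O → O₂ + 4H⁺ + 4e⁻, so n(O₂) = 5.372 / 4 = 1.343 mol
V = nRT/P = 1.343 × 0.0821 × 297 / 1.36 = 24.08 L
= 24100 mL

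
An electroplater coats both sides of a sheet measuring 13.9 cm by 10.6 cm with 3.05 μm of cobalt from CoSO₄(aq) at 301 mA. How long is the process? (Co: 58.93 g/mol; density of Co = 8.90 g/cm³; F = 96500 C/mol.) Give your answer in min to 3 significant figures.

145 min

Plated area = 2 × 13.9 × 10.6 = 294.7 cm²
Volume = 294.7 × 3.05×10⁻⁴ cm = 0.08988 cm³
m(Co) = 0.08988 × 8.90 = 0.7999 g
n(Co) = 0.7999 / 58.93 = 0.01357 mol; n(e⁻) = 2 × 0.01357 = 0.02714 mol
Q = 0.02714 × 96500 = 2619 C
t = 2619 / 0.301 = 8701 s = 145 min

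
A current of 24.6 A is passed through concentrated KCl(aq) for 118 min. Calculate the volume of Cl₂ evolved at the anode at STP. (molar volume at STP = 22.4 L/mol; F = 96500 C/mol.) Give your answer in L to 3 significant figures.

Charge passed = 24.6 × 7080 = 1.742×10^5 C
n(e⁻) = Q/F = 1.742×10^5/96500 = 1.805 mol
2Cl⁻ → Cl₂ + 2e⁻, so n(Cl₂) = 1.805 / 2 = 0.9025 mol
V = 0.9025 × 22.4 = 20.22 L

20.2 L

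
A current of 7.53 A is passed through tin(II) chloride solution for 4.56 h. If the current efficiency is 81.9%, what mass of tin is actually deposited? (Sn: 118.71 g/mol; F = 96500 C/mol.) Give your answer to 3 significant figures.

Q = 7.53 × 16416 = 1.236×10^5 C
n(e⁻) = 1.236×10^5 / 96500 = 1.281 mol
Sn²⁺ + 2e⁻ → Sn, so theoretical m(Sn) = 0.6405 × 118.71 = 76.03 g
Actual mass = 81.9% × 76.03 = 62.3 g

62.3 g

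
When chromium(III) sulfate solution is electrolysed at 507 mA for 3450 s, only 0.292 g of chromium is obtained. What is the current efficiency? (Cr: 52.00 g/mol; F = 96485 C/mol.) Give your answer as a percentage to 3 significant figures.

Q = 0.507 × 3450 = 1749 C
n(e⁻) = 1749 / 96485 = 0.01813 mol
Cr³⁺ + 3e⁻ → Cr, so theoretical n(Cr) = 0.006043 mol → 0.3142 g
Efficiency = 0.292 / 0.3142 = 0.9293 = 92.9%

92.9%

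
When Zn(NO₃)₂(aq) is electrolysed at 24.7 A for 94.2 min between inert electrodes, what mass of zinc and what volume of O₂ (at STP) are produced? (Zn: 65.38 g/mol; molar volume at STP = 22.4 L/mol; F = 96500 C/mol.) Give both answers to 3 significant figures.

Q = 24.7 × 5652 = 1.396×10^5 C; n(e⁻) = 1.396×10^5 / 96500 = 1.447 mol
Cathode: Zn²⁺ + 2e⁻ → Zn → n(Zn) = 1.447/2 = 0.7235 mol → 47.3 g
Anode: 2H₂O → O₂ + 4H⁺ + 4e⁻ → n(O₂) = 1.447/4 = 0.3618 mol → 8.10 L

47.3 g Zn; 8.10 L O₂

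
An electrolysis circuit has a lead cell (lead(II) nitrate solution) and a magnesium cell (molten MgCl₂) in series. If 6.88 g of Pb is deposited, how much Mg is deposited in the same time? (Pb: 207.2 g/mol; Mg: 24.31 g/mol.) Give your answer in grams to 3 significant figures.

n(Pb) = 6.88 / 207.2 = 0.03320 mol
Pb²⁺ + 2e⁻ → Pb, so n(e⁻) = 2 × 0.03320 = 0.06640 mol
Same current for the same time ⇒ same n(e⁻) = 0.06640 mol in both cells.
Mg²⁺ + 2e⁻ → Mg, so n(Mg) = 0.06640 / 2 = 0.03320 mol
m(Mg) = 0.03320 × 24.31 = 0.807 g

0.807 g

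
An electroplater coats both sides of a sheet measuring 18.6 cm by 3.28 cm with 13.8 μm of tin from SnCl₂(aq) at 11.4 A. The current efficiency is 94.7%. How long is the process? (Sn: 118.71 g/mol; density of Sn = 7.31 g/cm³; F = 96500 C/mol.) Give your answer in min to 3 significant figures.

Plated area = 2 × 18.6 × 3.28 = 122.0 cm²
Volume = 122.0 × 13.8×10⁻⁴ cm = 0.1684 cm³
m(Sn) = 0.1684 × 7.31 = 1.231 g
n(Sn) = 1.231 / 118.71 = 0.01037 mol; n(e⁻) = 2 × 0.01037 = 0.02074 mol
Q = 0.02074 × 96500 / 0.947 = 2113 C
t = 2113 / 11.4 = 185.4 s = 3.09 min

3.09 min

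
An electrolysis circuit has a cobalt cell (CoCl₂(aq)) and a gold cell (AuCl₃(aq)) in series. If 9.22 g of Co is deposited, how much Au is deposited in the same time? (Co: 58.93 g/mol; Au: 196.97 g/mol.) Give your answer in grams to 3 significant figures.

20.5 g

n(Co) = 9.22 / 58.93 = 0.1565 mol
Co²⁺ + 2e⁻ → Co, so n(e⁻) = 2 × 0.1565 = 0.3130 mol
The cells are in series, so the same charge (and hence the same n(e⁻) = 0.3130 mol) passes through both.
Au³⁺ + 3e⁻ → Au, so n(Au) = 0.3130 / 3 = 0.1043 mol
m(Au) = 0.1043 × 196.97 = 20.5 g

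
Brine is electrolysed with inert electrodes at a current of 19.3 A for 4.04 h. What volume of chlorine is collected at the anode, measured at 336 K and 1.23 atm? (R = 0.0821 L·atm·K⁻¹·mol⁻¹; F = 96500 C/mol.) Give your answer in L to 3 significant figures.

32.6 L

Q = It = 19.3 × 14544 = 2.807×10^5 C
Moles of electrons = 2.807×10^5 / 96500 = 2.909 mol
2Cl⁻ → Cl₂ + 2e⁻, so n(Cl₂) = 2.909 / 2 = 1.455 mol
V = nRT/P = 1.455 × 0.0821 × 336 / 1.23 = 32.63 L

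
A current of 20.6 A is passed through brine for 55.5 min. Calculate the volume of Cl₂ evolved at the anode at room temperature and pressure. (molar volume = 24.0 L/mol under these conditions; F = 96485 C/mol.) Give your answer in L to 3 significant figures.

Charge passed = 20.6 × 3330 = 68600 C
n(e⁻) = 68600 / 96485 = 0.7110 mol
2Cl⁻ → Cl₂ + 2e⁻, so n(Cl₂) = 0.7110 / 2 = 0.3555 mol
V = 0.3555 × 24.0 = 8.532 L

8.53 L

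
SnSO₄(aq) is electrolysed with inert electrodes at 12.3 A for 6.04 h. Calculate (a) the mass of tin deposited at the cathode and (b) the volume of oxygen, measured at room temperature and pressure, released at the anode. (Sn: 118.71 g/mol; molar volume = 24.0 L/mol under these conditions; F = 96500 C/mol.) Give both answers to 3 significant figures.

165 g Sn; 16.6 L O₂

Q = 12.3 × 21744 = 2.675×10^5 C; n(e⁻) = 2.675×10^5 / 96500 = 2.772 mol
Cathode: Sn²⁺ + 2e⁻ → Sn → n(Sn) = 2.772/2 = 1.386 mol → 165 g
Anode: 2H₂O → O₂ + 4H⁺ + 4e⁻ → n(O₂) = 2.772/4 = 0.6930 mol → 16.6 L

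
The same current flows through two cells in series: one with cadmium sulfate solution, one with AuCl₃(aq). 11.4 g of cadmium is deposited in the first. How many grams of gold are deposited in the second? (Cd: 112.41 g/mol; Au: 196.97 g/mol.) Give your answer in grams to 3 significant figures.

13.3 g

n(Cd) = 11.4 / 112.41 = 0.1014 mol
Cd²⁺ + 2e⁻ → Cd, so n(e⁻) = 2 × 0.1014 = 0.2028 mol
Same current for the same time ⇒ same n(e⁻) = 0.2028 mol in both cells.
Au³⁺ + 3e⁻ → Au, so n(Au) = 0.2028 / 3 = 0.06760 mol
m(Au) = 0.06760 × 196.97 = 13.3 g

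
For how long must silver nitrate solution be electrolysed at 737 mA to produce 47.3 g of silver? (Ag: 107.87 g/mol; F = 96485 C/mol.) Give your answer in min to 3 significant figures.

957 min

n(Ag) = 47.3 / 107.87 = 0.4385 mol
Ag⁺ + e⁻ → Ag, so n(e⁻) = 0.4385 mol
Q = 0.4385 × 96485 = 42310 C
t = Q / I = 42310 / 0.737 = 57410 s = 957 min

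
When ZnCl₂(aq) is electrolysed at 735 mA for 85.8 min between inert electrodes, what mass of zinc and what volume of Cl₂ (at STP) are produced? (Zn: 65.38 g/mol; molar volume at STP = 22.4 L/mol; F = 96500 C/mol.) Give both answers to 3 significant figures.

1.28 g Zn; 0.439 L Cl₂

Q = 0.735 × 5148 = 3784 C; n(e⁻) = 3784 / 96500 = 0.03921 mol
Cathode: Zn²⁺ + 2e⁻ → Zn → n(Zn) = 0.03921/2 = 0.01961 mol → 1.28 g
Anode: 2Cl⁻ → Cl₂ + 2e⁻ → n(Cl₂) = 0.03921/2 = 0.01961 mol → 0.439 L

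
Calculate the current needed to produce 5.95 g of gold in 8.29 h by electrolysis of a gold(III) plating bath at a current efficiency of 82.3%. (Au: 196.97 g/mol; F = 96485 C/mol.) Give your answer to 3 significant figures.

0.356 A

n(Au) = 5.95 / 196.97 = 0.03021 mol
Au³⁺ + 3e⁻ → Au, so n(e⁻) = 3 × 0.03021 = 0.09063 mol
Q = 0.09063 × 96485 / 0.823 = 10630 C
I = Q / t = 10630 / 29844 s = 0.356 A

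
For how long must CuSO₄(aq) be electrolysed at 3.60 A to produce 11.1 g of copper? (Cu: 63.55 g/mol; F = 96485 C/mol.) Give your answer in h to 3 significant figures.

2.60 h

n(Cu) = 11.1 / 63.55 = 0.1747 mol
Cu²⁺ + 2e⁻ → Cu, so n(e⁻) = 2 × 0.1747 = 0.3494 mol
Q = 0.3494 × 96485 = 33710 C
t = Q / I = 33710 / 3.60 = 9364 s = 2.60 h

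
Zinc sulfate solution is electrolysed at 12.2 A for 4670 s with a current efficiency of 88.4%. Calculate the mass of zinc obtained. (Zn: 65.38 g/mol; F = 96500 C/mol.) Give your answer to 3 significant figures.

Q = 12.2 × 4670 = 56970 C
n(e⁻) = 56970 / 96500 = 0.5904 mol
Zn²⁺ + 2e⁻ → Zn, so theoretical m(Zn) = 0.2952 × 65.38 = 19.30 g
Actual mass = 88.4% × 19.30 = 17.1 g

17.1 g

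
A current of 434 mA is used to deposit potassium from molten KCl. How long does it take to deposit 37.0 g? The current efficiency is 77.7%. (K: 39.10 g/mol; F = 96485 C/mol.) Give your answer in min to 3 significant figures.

4510 min

n(K) = 37.0 / 39.10 = 0.9463 mol
K⁺ + e⁻ → K, so n(e⁻) = 0.9463 mol
Q = 0.9463 × 96485 / 0.777 = 1.175×10^5 C
t = Q / I = 1.175×10^5 / 0.434 = 2.707×10^5 s = 4510 min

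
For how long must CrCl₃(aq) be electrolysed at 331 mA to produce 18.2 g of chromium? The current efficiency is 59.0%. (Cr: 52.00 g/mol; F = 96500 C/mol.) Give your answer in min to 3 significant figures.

n(Cr) = 18.2 / 52.00 = 0.3500 mol
Cr³⁺ + 3e⁻ → Cr, so n(e⁻) = 3 × 0.3500 = 1.050 mol
Q = 1.050 × 96500 / 0.590 = 1.717×10^5 C
t = Q / I = 1.717×10^5 / 0.331 = 5.187×10^5 s = 8650 min

8650 min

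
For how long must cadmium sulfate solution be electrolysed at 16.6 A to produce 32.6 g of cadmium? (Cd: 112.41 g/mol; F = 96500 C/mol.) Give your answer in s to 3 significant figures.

n(Cd) = 32.6 / 112.41 = 0.2900 mol
Cd²⁺ + 2e⁻ → Cd, so n(e⁻) = 2 × 0.2900 = 0.5800 mol
Q = 0.5800 × 96500 = 55970 C
t = Q / I = 55970 / 16.6 = 3372 s

3370 s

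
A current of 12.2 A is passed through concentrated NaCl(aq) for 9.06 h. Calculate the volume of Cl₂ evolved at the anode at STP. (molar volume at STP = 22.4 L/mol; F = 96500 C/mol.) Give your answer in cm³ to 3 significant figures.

Charge passed = 12.2 × 32616 = 3.979×10^5 C
n(e⁻) = 3.979×10^5 / 96500 = 4.123 mol
2Cl⁻ → Cl₂ + 2e⁻, so n(Cl₂) = 4.123 / 2 = 2.062 mol
V = 2.062 × 22.4 = 46.19 L
= 46200 cm³

46200 cm³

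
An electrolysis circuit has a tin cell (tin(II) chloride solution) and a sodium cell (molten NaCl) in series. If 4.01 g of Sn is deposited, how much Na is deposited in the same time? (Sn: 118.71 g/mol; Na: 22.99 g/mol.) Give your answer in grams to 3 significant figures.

1.55 g

n(Sn) = 4.01 / 118.71 = 0.03378 mol
Sn²⁺ + 2e⁻ → Sn, so n(e⁻) = 2 × 0.03378 = 0.06756 mol
In series, the same 0.06756 mol of electrons flows through the second cell.
Na⁺ + e⁻ → Na, so n(Na) = 0.06756 mol
m(Na) = 0.06756 × 22.99 = 1.55 g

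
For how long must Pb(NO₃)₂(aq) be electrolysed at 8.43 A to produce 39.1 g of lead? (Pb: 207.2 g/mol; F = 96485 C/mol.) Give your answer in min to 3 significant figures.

72.0 min

n(Pb) = 39.1 / 207.2 = 0.1887 mol
Pb²⁺ + 2e⁻ → Pb, so n(e⁻) = 2 × 0.1887 = 0.3774 mol
Q = 0.3774 × 96485 = 36410 C
t = Q / I = 36410 / 8.43 = 4319 s = 72.0 min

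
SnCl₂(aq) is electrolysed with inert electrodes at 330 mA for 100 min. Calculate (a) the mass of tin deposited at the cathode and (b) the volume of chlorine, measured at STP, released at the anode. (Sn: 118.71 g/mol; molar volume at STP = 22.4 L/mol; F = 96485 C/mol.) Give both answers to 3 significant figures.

Q = 0.330 × 6000 = 1980 C; n(e⁻) = 1980 / 96485 = 0.02052 mol
Cathode: Sn²⁺ + 2e⁻ → Sn → n(Sn) = 0.02052/2 = 0.01026 mol → 1.22 g
Anode: 2Cl⁻ → Cl₂ + 2e⁻ → n(Cl₂) = 0.02052/2 = 0.01026 mol → 0.230 L

1.22 g Sn; 0.230 L Cl₂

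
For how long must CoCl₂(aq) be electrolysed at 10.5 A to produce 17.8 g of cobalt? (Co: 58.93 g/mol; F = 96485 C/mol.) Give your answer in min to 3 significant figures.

n(Co) = 17.8 / 58.93 = 0.3021 mol
Co²⁺ + 2e⁻ → Co, so n(e⁻) = 2 × 0.3021 = 0.6042 mol
Q = 0.6042 × 96485 = 58300 C
t = Q / I = 58300 / 10.5 = 5552 s = 92.5 min

92.5 min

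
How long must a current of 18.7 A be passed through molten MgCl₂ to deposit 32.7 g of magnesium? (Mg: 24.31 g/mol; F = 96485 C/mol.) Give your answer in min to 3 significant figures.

n(Mg) = 32.7 / 24.31 = 1.345 mol
Mg²⁺ + 2e⁻ → Mg, so n(e⁻) = 2 × 1.345 = 2.690 mol
Q = 2.690 × 96485 = 2.595×10^5 C
t = Q / I = 2.595×10^5 / 18.7 = 13880 s = 231 min

231 min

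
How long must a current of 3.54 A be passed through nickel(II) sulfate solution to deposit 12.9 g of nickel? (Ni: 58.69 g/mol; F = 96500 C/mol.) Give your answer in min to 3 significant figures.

200 min

n(Ni) = 12.9 / 58.69 = 0.2198 mol
Ni²⁺ + 2e⁻ → Ni, so n(e⁻) = 2 × 0.2198 = 0.4396 mol
Q = 0.4396 × 96500 = 42420 C
t = Q / I = 42420 / 3.54 = 11980 s = 200 min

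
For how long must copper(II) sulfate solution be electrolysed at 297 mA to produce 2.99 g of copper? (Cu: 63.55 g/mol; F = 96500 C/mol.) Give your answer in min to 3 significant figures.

n(Cu) = 2.99 / 63.55 = 0.04705 mol
Cu²⁺ + 2e⁻ → Cu, so n(e⁻) = 2 × 0.04705 = 0.09410 mol
Q = 0.09410 × 96500 = 9081 C
t = Q / I = 9081 / 0.297 = 30580 s = 510 min

510 min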